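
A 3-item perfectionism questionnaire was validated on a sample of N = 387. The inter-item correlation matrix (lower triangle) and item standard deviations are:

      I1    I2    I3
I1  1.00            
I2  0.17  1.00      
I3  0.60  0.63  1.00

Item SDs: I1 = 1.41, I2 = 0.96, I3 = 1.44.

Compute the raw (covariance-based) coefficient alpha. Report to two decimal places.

Σσ²ᵢ = 1.41² + 0.96² + 1.44² = 4.9833
Covariances σ_ij = r_ij · s_i · s_j:
  σ(I1,I2) = 0.17 × 1.41 × 0.96 = 0.2301
  σ(I1,I3) = 0.60 × 1.41 × 1.44 = 1.2182
  σ(I2,I3) = 0.63 × 0.96 × 1.44 = 0.8709
σ²_T = Σσ²ᵢ + 2·Σσ_ij = 4.9833 + 2 × 2.3192 = 9.6217
α = (3/2)·(1 − 4.9833/9.6217) = 0.72

α = 0.72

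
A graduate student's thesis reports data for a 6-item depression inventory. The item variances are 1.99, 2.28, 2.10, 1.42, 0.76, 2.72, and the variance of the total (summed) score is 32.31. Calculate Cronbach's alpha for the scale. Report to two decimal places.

Cronbach's alpha = 0.78

sum of item variances = 1.99 + 2.28 + 2.10 + 1.42 + 0.76 + 2.72 = 11.27
α = (k/(k−1))·(1 − sum of item variances/Var(T)) = (6/5)·(1 − 11.27/32.31) = 0.78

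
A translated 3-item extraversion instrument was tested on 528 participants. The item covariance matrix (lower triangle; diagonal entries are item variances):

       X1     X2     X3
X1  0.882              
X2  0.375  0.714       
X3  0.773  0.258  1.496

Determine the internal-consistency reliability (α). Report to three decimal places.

Σσ²ᵢ = 0.882 + 0.714 + 1.496 = 3.092
Σ_{i<j} σ_ij = 1.406
σ²_total = 3.092 + 2 × 1.406 = 5.904
α = (k/(k−1))·(1 − Σσ²ᵢ/σ²_total) = (3/2)·(1 − 3.092/5.904) = 0.714

α = 0.714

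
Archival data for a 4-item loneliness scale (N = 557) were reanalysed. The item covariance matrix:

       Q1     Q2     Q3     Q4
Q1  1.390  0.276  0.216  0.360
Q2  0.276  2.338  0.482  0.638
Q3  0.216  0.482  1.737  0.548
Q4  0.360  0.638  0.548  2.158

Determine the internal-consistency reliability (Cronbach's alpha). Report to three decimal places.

ΣVar(i) = 1.390 + 2.338 + 1.737 + 2.158 = 7.623
Σ_{i<j} σ_ij = 2.520
Var(T) = 7.623 + 2 × 2.520 = 12.663
α = (k/(k−1))·(1 − ΣVar(i)/Var(T)) = (4/3)·(1 − 7.623/12.663) = 0.531

α = 0.531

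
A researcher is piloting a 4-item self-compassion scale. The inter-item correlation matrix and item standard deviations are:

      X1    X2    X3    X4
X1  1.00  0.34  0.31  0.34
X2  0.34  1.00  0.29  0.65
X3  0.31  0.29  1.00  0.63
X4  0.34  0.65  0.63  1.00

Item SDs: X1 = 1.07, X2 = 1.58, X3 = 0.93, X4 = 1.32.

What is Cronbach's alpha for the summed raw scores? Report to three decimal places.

α = 0.742

Σσ²ᵢ = 1.07² + 1.58² + 0.93² + 1.32² = 6.2486
Covariances σ_ij = r_ij · s_i · s_j:
  σ(X1,X2) = 0.34 × 1.07 × 1.58 = 0.5748
  σ(X1,X3) = 0.31 × 1.07 × 0.93 = 0.3085
  σ(X1,X4) = 0.34 × 1.07 × 1.32 = 0.4802
  σ(X2,X3) = 0.29 × 1.58 × 0.93 = 0.4261
  σ(X2,X4) = 0.65 × 1.58 × 1.32 = 1.3556
  σ(X3,X4) = 0.63 × 0.93 × 1.32 = 0.7734
σ²_T = Σσ²ᵢ + 2·Σσ_ij = 6.2486 + 2 × 3.9186 = 14.0858
α = (4/3)·(1 − 6.2486/14.0858) = 0.742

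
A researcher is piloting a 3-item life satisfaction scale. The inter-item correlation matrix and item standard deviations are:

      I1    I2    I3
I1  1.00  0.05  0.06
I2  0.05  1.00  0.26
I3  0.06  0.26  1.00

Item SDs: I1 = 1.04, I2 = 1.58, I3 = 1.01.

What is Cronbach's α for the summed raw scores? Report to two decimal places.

Σσ²ᵢ = 1.04² + 1.58² + 1.01² = 4.5981
Covariances σ_ij = r_ij · s_i · s_j:
  σ(I1,I2) = 0.05 × 1.04 × 1.58 = 0.0822
  σ(I1,I3) = 0.06 × 1.04 × 1.01 = 0.0630
  σ(I2,I3) = 0.26 × 1.58 × 1.01 = 0.4149
σ²_T = Σσ²ᵢ + 2·Σσ_ij = 4.5981 + 2 × 0.5601 = 5.7183
α = (3/2)·(1 − 4.5981/5.7183) = 0.29

α = 0.29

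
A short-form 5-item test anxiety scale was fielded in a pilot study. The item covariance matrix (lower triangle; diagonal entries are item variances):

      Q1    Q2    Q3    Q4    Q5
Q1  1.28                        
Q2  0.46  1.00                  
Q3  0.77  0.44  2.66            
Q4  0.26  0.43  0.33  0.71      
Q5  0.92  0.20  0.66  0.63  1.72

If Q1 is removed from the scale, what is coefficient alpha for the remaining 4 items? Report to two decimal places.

α = 0.63

Remaining items: Q2, Q3, Q4, Q5 (k = 4).
Σσ²ᵢ = 1.00 + 2.66 + 0.71 + 1.72 = 6.09
σ²_total = 6.09 + 2 × 2.69 = 11.47
α (item deleted) = (4/3)·(1 − 6.09/11.47) = 0.63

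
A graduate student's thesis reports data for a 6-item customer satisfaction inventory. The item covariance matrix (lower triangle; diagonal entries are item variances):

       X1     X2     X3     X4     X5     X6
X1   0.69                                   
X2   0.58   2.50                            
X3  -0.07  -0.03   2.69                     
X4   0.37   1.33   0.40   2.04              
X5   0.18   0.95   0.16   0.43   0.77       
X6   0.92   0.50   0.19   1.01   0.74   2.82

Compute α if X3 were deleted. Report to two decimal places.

α = 0.77

Remaining items: X1, X2, X4, X5, X6 (k = 5).
Σσ²ᵢ = 0.69 + 2.50 + 2.04 + 0.77 + 2.82 = 8.82
Var(T) = 8.82 + 2 × 7.01 = 22.84
α (item deleted) = (5/4)·(1 − 8.82/22.84) = 0.77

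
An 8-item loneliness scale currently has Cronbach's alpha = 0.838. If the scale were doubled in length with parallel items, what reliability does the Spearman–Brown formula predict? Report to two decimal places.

predicted reliability = 0.91

Length factor m = 2
α' = m·α / (1 + (m−1)·α)
   = 2 × 0.838 / (1 + (2 − 1) × 0.838)
   = 1.6760 / 1.8380 = 0.91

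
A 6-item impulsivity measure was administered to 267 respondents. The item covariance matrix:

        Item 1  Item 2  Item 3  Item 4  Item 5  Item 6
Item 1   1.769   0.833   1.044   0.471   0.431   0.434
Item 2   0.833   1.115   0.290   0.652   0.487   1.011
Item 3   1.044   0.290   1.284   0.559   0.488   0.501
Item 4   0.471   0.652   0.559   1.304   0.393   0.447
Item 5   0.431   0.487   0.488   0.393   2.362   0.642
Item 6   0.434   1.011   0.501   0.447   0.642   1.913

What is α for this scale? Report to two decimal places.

sum of item variances = 1.769 + 1.115 + 1.284 + 1.304 + 2.362 + 1.913 = 9.747
Sum of off-diagonal covariances = 8.683
σ²_total = 9.747 + 2 × 8.683 = 27.113
α = (k/(k−1))·(1 − sum of item variances/σ²_total) = (6/5)·(1 − 9.747/27.113) = 0.77

α = 0.77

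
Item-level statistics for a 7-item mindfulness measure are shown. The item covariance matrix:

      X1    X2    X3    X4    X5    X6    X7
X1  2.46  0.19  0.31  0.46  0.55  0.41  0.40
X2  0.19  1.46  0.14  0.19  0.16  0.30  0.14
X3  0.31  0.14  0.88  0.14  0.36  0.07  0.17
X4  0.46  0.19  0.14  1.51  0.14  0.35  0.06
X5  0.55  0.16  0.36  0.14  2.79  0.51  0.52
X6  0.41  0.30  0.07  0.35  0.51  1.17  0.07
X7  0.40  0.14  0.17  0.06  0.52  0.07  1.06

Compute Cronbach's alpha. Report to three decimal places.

α = 0.582

Σσᵢ² = 2.46 + 1.46 + 0.88 + 1.51 + 2.79 + 1.17 + 1.06 = 11.33
Sum of off-diagonal covariances = 5.64
total variance = 11.33 + 2 × 5.64 = 22.61
α = (k/(k−1))·(1 − Σσᵢ²/total variance) = (7/6)·(1 − 11.33/22.61) = 0.582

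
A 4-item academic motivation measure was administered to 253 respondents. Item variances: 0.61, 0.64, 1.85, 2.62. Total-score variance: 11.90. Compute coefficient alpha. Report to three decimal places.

coefficient alpha = 0.692

Σσᵢ² = 0.61 + 0.64 + 1.85 + 2.62 = 5.72
α = (k/(k−1))·(1 − Σσᵢ²/Var(T)) = (4/3)·(1 − 5.72/11.90) = 0.692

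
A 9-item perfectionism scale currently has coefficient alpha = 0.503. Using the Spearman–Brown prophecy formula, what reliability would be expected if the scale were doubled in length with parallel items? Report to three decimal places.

predicted reliability = 0.669

Length factor m = 2
α' = m·α / (1 + (m−1)·α)
   = 2 × 0.503 / (1 + (2 − 1) × 0.503)
   = 1.0060 / 1.5030 = 0.669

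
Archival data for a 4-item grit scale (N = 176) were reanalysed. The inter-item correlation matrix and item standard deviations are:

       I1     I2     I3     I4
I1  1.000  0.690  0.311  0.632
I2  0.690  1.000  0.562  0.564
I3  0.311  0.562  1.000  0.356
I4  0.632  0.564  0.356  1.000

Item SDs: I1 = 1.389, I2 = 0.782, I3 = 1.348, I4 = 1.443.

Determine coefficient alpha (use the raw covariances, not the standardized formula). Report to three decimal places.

Σσ²ᵢ = 1.389² + 0.782² + 1.348² + 1.443² = 6.4402
Covariances σ_ij = r_ij · s_i · s_j:
  σ(I1,I2) = 0.690 × 1.389 × 0.782 = 0.7495
  σ(I1,I3) = 0.311 × 1.389 × 1.348 = 0.5823
  σ(I1,I4) = 0.632 × 1.389 × 1.443 = 1.2667
  σ(I2,I3) = 0.562 × 0.782 × 1.348 = 0.5924
  σ(I2,I4) = 0.564 × 0.782 × 1.443 = 0.6364
  σ(I3,I4) = 0.356 × 1.348 × 1.443 = 0.6925
σ²_T = Σσ²ᵢ + 2·Σσ_ij = 6.4402 + 2 × 4.5198 = 15.4798
α = (4/3)·(1 − 6.4402/15.4798) = 0.779

α = 0.779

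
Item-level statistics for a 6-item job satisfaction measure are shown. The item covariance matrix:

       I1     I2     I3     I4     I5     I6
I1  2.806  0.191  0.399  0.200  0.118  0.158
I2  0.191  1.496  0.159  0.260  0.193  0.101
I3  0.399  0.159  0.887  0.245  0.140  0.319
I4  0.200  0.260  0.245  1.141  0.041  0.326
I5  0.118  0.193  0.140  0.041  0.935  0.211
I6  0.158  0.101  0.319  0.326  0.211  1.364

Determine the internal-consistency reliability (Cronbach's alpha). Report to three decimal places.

ΣVar(i) = 2.806 + 1.496 + 0.887 + 1.141 + 0.935 + 1.364 = 8.629
Sum of the distinct covariances = 3.061
total variance = 8.629 + 2 × 3.061 = 14.751
α = (k/(k−1))·(1 − ΣVar(i)/total variance) = (6/5)·(1 − 8.629/14.751) = 0.498

Cronbach's alpha = 0.498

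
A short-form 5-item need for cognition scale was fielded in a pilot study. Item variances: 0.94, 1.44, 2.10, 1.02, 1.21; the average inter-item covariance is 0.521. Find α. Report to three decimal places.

α = 0.760

Σσ²ᵢ = 0.94 + 1.44 + 2.10 + 1.02 + 1.21 = 6.71
Sum of the 10 distinct covariances = 10 × 0.521 = 5.210
σ²_T = Σσ²ᵢ + 2·Σcov = 6.71 + 2 × 5.210 = 17.130
α = (5/4)·(1 − 6.71/17.130) = 0.760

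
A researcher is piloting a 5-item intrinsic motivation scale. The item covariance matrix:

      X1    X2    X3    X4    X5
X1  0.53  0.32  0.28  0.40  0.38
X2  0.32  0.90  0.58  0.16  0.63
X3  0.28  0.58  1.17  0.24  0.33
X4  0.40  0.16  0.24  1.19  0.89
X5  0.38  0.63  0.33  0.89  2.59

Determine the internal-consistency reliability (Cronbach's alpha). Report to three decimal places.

Σσ²ᵢ = 0.53 + 0.90 + 1.17 + 1.19 + 2.59 = 6.38
Sum of the distinct covariances = 4.21
total variance = 6.38 + 2 × 4.21 = 14.80
α = (k/(k−1))·(1 − Σσ²ᵢ/total variance) = (5/4)·(1 − 6.38/14.80) = 0.711

Cronbach's alpha = 0.711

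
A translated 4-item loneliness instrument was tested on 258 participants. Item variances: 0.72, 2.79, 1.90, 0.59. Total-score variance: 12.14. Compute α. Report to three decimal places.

α = 0.674

ΣVar(i) = 0.72 + 2.79 + 1.90 + 0.59 = 6.00
α = (k/(k−1))·(1 − ΣVar(i)/σ²_T) = (4/3)·(1 − 6.00/12.14) = 0.674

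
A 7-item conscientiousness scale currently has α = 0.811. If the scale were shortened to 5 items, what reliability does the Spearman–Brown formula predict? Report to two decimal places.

Length factor m = 5/7 = 0.7143
α' = m·α / (1 − (1−m)·α)
   = 5/7 × 0.811 / (1 − (1 − 5/7) × 0.811)
   = 0.5793 / 0.7683 = 0.75

predicted reliability = 0.75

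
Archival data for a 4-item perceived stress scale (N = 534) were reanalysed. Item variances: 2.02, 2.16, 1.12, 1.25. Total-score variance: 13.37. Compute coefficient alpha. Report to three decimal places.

sum of item variances = 2.02 + 2.16 + 1.12 + 1.25 = 6.55
α = (k/(k−1))·(1 − sum of item variances/total variance) = (4/3)·(1 − 6.55/13.37) = 0.680

coefficient alpha = 0.680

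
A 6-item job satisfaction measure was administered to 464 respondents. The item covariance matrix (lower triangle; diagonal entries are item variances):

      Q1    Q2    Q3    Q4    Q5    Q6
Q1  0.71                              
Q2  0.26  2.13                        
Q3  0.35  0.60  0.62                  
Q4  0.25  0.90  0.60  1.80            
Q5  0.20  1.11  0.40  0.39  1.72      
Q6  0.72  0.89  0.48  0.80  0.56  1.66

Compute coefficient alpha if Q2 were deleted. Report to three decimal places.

Remaining items: Q1, Q3, Q4, Q5, Q6 (k = 5).
sum of item variances = 0.71 + 0.62 + 1.80 + 1.72 + 1.66 = 6.51
Var(T) = 6.51 + 2 × 4.75 = 16.01
α (item deleted) = (5/4)·(1 − 6.51/16.01) = 0.742

α = 0.742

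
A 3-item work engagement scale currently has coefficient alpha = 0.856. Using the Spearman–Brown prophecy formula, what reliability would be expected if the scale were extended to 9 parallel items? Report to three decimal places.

Length factor m = 9/3 = 3.0000
α' = m·α / (1 + (m−1)·α)
   = 9/3 × 0.856 / (1 + (9/3 − 1) × 0.856)
   = 2.5680 / 2.7120 = 0.947

predicted reliability = 0.947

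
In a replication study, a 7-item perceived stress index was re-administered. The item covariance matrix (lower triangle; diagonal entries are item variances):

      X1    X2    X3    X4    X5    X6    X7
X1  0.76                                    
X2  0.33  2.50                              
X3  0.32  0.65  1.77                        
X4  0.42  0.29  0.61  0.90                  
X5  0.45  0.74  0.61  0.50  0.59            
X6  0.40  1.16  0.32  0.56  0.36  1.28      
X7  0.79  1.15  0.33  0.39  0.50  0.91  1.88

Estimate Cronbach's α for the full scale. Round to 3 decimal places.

Cronbach's α = 0.827

sum of item variances = 0.76 + 2.50 + 1.77 + 0.90 + 0.59 + 1.28 + 1.88 = 9.68
Sum of the distinct covariances = 11.79
Var(T) = 9.68 + 2 × 11.79 = 33.26
α = (k/(k−1))·(1 − sum of item variances/Var(T)) = (7/6)·(1 − 9.68/33.26) = 0.827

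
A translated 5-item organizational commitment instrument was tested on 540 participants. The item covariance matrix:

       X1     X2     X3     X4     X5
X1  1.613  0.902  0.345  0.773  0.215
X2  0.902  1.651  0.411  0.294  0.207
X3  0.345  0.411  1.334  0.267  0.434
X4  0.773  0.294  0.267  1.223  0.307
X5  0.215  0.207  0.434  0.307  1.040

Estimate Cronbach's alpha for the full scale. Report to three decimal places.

Cronbach's alpha = 0.685

sum of item variances = 1.613 + 1.651 + 1.334 + 1.223 + 1.040 = 6.861
Sum of off-diagonal covariances = 4.155
Var(T) = 6.861 + 2 × 4.155 = 15.171
α = (k/(k−1))·(1 − sum of item variances/Var(T)) = (5/4)·(1 − 6.861/15.171) = 0.685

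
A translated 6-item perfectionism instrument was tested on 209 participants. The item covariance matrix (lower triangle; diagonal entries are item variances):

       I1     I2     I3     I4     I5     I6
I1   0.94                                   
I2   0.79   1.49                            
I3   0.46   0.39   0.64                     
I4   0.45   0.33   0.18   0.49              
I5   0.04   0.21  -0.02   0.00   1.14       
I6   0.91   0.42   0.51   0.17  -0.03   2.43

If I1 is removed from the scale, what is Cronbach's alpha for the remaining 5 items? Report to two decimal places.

Remaining items: I2, I3, I4, I5, I6 (k = 5).
Σσᵢ² = 1.49 + 0.64 + 0.49 + 1.14 + 2.43 = 6.19
total variance = 6.19 + 2 × 2.16 = 10.51
α (item deleted) = (5/4)·(1 − 6.19/10.51) = 0.51

Cronbach's alpha = 0.51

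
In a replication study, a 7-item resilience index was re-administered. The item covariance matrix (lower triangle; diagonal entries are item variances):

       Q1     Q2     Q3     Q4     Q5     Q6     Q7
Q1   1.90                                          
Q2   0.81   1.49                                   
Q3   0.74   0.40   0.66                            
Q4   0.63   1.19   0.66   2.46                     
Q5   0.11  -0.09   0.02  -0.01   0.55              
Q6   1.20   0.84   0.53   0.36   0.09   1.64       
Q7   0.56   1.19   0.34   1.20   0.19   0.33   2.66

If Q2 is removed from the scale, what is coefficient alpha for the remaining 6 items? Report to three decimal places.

coefficient alpha = 0.702

Remaining items: Q1, Q3, Q4, Q5, Q6, Q7 (k = 6).
Σσ²ᵢ = 1.90 + 0.66 + 2.46 + 0.55 + 1.64 + 2.66 = 9.87
Var(T) = 9.87 + 2 × 6.95 = 23.77
α (item deleted) = (6/5)·(1 − 9.87/23.77) = 0.702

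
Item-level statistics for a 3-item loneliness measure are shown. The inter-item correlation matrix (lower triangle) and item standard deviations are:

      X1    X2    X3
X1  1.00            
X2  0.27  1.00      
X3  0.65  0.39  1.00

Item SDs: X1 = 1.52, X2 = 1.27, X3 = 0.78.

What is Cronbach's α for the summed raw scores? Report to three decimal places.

Σσ²ᵢ = 1.52² + 1.27² + 0.78² = 4.5317
Covariances σ_ij = r_ij · s_i · s_j:
  σ(X1,X2) = 0.27 × 1.52 × 1.27 = 0.5212
  σ(X1,X3) = 0.65 × 1.52 × 0.78 = 0.7706
  σ(X2,X3) = 0.39 × 1.27 × 0.78 = 0.3863
σ²_T = Σσ²ᵢ + 2·Σσ_ij = 4.5317 + 2 × 1.6781 = 7.8879
α = (3/2)·(1 − 4.5317/7.8879) = 0.638

α = 0.638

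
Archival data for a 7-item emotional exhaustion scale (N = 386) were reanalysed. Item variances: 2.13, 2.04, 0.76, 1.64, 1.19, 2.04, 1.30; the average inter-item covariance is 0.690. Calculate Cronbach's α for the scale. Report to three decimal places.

Cronbach's α = 0.844

ΣVar(i) = 2.13 + 2.04 + 0.76 + 1.64 + 1.19 + 2.04 + 1.30 = 11.10
Sum of the 21 distinct covariances = 21 × 0.690 = 14.490
total variance = ΣVar(i) + 2·Σcov = 11.10 + 2 × 14.490 = 40.080
α = (7/6)·(1 − 11.10/40.080) = 0.844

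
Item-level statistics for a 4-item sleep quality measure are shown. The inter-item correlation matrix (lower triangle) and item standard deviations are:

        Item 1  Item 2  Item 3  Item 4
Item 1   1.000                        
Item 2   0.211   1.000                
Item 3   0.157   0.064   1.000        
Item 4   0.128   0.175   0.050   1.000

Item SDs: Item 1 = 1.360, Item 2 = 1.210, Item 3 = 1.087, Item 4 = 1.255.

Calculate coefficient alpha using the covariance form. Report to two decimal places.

coefficient alpha = 0.38

Σσ²ᵢ = 1.360² + 1.210² + 1.087² + 1.255² = 6.0703
Covariances σ_ij = r_ij · s_i · s_j:
  σ(Item 1,Item 2) = 0.211 × 1.360 × 1.210 = 0.3472
  σ(Item 1,Item 3) = 0.157 × 1.360 × 1.087 = 0.2321
  σ(Item 1,Item 4) = 0.128 × 1.360 × 1.255 = 0.2185
  σ(Item 2,Item 3) = 0.064 × 1.210 × 1.087 = 0.0842
  σ(Item 2,Item 4) = 0.175 × 1.210 × 1.255 = 0.2657
  σ(Item 3,Item 4) = 0.050 × 1.087 × 1.255 = 0.0682
σ²_T = Σσ²ᵢ + 2·Σσ_ij = 6.0703 + 2 × 1.2159 = 8.5021
α = (4/3)·(1 − 6.0703/8.5021) = 0.38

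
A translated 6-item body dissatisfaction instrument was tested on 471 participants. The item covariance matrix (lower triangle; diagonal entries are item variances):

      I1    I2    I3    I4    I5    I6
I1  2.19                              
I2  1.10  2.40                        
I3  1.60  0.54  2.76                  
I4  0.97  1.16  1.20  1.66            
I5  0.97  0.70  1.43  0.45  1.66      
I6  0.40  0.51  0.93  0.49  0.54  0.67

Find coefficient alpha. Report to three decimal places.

sum of item variances = 2.19 + 2.40 + 2.76 + 1.66 + 1.66 + 0.67 = 11.34
Σ_{i<j} σ_ij = 12.99
Var(T) = 11.34 + 2 × 12.99 = 37.32
α = (k/(k−1))·(1 − sum of item variances/Var(T)) = (6/5)·(1 − 11.34/37.32) = 0.835

α = 0.835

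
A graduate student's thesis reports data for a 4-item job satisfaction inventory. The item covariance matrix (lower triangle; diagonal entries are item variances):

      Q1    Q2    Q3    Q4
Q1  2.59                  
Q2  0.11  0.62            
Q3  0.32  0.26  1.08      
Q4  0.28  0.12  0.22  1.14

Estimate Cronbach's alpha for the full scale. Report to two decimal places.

sum of item variances = 2.59 + 0.62 + 1.08 + 1.14 = 5.43
Σ_{i<j} σ_ij = 1.31
σ²_T = 5.43 + 2 × 1.31 = 8.05
α = (k/(k−1))·(1 − sum of item variances/σ²_T) = (4/3)·(1 − 5.43/8.05) = 0.43

α = 0.43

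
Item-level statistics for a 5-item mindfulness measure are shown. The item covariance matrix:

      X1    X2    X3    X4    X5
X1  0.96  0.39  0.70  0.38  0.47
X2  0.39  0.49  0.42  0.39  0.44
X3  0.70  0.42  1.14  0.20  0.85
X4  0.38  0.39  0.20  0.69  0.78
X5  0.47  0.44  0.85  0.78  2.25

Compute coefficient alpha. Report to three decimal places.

Σσ²ᵢ = 0.96 + 0.49 + 1.14 + 0.69 + 2.25 = 5.53
Sum of the distinct covariances = 5.02
σ²_total = 5.53 + 2 × 5.02 = 15.57
α = (k/(k−1))·(1 − Σσ²ᵢ/σ²_total) = (5/4)·(1 − 5.53/15.57) = 0.806

coefficient alpha = 0.806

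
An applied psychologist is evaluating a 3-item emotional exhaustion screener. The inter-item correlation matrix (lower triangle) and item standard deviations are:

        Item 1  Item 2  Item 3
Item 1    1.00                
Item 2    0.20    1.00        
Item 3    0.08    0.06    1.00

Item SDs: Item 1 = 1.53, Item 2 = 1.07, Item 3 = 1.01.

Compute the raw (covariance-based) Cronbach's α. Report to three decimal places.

α = 0.279

Σσ²ᵢ = 1.53² + 1.07² + 1.01² = 4.5059
Covariances σ_ij = r_ij · s_i · s_j:
  σ(Item 1,Item 2) = 0.20 × 1.53 × 1.07 = 0.3274
  σ(Item 1,Item 3) = 0.08 × 1.53 × 1.01 = 0.1236
  σ(Item 2,Item 3) = 0.06 × 1.07 × 1.01 = 0.0648
σ²_T = Σσ²ᵢ + 2·Σσ_ij = 4.5059 + 2 × 0.5158 = 5.5375
α = (3/2)·(1 − 4.5059/5.5375) = 0.279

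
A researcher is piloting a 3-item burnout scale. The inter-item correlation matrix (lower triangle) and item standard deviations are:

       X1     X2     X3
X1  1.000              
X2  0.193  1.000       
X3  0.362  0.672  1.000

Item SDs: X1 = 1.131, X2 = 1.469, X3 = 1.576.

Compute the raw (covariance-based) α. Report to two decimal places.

Σσ²ᵢ = 1.131² + 1.469² + 1.576² = 5.9209
Covariances σ_ij = r_ij · s_i · s_j:
  σ(X1,X2) = 0.193 × 1.131 × 1.469 = 0.3207
  σ(X1,X3) = 0.362 × 1.131 × 1.576 = 0.6452
  σ(X2,X3) = 0.672 × 1.469 × 1.576 = 1.5558
σ²_T = Σσ²ᵢ + 2·Σσ_ij = 5.9209 + 2 × 2.5217 = 10.9643
α = (3/2)·(1 − 5.9209/10.9643) = 0.69

α = 0.69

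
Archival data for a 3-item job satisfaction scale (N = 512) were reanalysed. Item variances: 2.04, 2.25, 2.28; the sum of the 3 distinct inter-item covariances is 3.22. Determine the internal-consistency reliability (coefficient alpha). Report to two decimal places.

coefficient alpha = 0.74

sum of item variances = 2.04 + 2.25 + 2.28 = 6.57
Sum of distinct covariances = 3.22
Var(T) = sum of item variances + 2·Σcov = 6.57 + 2 × 3.22 = 13.01
α = (3/2)·(1 − 6.57/13.01) = 0.74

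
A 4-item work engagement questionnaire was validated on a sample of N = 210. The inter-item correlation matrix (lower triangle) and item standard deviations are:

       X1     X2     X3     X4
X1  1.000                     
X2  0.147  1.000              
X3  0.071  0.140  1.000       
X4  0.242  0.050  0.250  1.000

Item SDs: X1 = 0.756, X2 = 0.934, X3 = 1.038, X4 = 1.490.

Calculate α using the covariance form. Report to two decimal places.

α = 0.40

Σσ²ᵢ = 0.756² + 0.934² + 1.038² + 1.490² = 4.7414
Covariances σ_ij = r_ij · s_i · s_j:
  σ(X1,X2) = 0.147 × 0.756 × 0.934 = 0.1038
  σ(X1,X3) = 0.071 × 0.756 × 1.038 = 0.0557
  σ(X1,X4) = 0.242 × 0.756 × 1.490 = 0.2726
  σ(X2,X3) = 0.140 × 0.934 × 1.038 = 0.1357
  σ(X2,X4) = 0.050 × 0.934 × 1.490 = 0.0696
  σ(X3,X4) = 0.250 × 1.038 × 1.490 = 0.3867
σ²_T = Σσ²ᵢ + 2·Σσ_ij = 4.7414 + 2 × 1.0241 = 6.7896
α = (4/3)·(1 − 4.7414/6.7896) = 0.40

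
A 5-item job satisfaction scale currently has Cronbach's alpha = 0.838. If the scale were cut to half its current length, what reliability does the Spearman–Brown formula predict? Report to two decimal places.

predicted reliability = 0.72

Length factor m = 1/2
α' = m·α / (1 − (1−m)·α)
   = 1/2 × 0.838 / (1 − (1 − 1/2) × 0.838)
   = 0.4190 / 0.5810 = 0.72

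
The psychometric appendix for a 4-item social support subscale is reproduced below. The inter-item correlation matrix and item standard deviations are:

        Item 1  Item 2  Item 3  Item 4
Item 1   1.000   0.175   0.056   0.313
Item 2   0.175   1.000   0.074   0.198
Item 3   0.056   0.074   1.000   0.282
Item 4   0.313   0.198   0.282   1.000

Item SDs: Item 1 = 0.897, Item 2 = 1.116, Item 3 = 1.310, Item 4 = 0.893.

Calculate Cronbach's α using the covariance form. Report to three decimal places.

Σσ²ᵢ = 0.897² + 1.116² + 1.310² + 0.893² = 4.5636
Covariances σ_ij = r_ij · s_i · s_j:
  σ(Item 1,Item 2) = 0.175 × 0.897 × 1.116 = 0.1752
  σ(Item 1,Item 3) = 0.056 × 0.897 × 1.310 = 0.0658
  σ(Item 1,Item 4) = 0.313 × 0.897 × 0.893 = 0.2507
  σ(Item 2,Item 3) = 0.074 × 1.116 × 1.310 = 0.1082
  σ(Item 2,Item 4) = 0.198 × 1.116 × 0.893 = 0.1973
  σ(Item 3,Item 4) = 0.282 × 1.310 × 0.893 = 0.3299
σ²_T = Σσ²ᵢ + 2·Σσ_ij = 4.5636 + 2 × 1.1271 = 6.8178
α = (4/3)·(1 − 4.5636/6.8178) = 0.441

α = 0.441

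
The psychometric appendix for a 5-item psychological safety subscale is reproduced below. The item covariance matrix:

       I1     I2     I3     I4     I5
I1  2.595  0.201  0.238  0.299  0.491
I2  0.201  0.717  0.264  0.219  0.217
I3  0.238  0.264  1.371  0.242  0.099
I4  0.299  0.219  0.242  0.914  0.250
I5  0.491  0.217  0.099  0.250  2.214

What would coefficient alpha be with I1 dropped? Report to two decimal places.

α = 0.44

Remaining items: I2, I3, I4, I5 (k = 4).
Σσᵢ² = 0.717 + 1.371 + 0.914 + 2.214 = 5.216
total variance = 5.216 + 2 × 1.291 = 7.798
α (item deleted) = (4/3)·(1 − 5.216/7.798) = 0.44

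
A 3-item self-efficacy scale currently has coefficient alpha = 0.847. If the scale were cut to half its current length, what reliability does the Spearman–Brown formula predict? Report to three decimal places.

predicted reliability = 0.735

Length factor m = 1/2
α' = m·α / (1 − (1−m)·α)
   = 1/2 × 0.847 / (1 − (1 − 1/2) × 0.847)
   = 0.4235 / 0.5765 = 0.735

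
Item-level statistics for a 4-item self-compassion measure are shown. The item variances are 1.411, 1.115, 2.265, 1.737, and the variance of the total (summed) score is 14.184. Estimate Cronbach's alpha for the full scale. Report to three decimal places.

sum of item variances = 1.411 + 1.115 + 2.265 + 1.737 = 6.528
α = (k/(k−1))·(1 − sum of item variances/σ²_T) = (4/3)·(1 − 6.528/14.184) = 0.720

Cronbach's alpha = 0.720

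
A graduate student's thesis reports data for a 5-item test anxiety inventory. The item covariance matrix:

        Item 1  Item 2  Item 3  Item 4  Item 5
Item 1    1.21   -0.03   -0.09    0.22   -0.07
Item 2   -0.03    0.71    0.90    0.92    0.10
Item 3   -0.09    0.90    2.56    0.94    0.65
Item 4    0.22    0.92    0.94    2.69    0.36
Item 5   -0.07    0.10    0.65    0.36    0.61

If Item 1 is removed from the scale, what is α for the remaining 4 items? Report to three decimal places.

Remaining items: Item 2, Item 3, Item 4, Item 5 (k = 4).
Σσᵢ² = 0.71 + 2.56 + 2.69 + 0.61 = 6.57
σ²_total = 6.57 + 2 × 3.87 = 14.31
α (item deleted) = (4/3)·(1 − 6.57/14.31) = 0.721

α = 0.721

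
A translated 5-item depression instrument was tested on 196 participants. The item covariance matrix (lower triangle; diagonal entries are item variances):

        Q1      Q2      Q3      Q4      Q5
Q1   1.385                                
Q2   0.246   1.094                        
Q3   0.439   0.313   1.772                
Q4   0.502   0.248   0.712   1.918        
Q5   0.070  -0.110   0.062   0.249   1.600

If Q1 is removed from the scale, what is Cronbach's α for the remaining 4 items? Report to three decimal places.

Cronbach's α = 0.421

Remaining items: Q2, Q3, Q4, Q5 (k = 4).
Σσ²ᵢ = 1.094 + 1.772 + 1.918 + 1.600 = 6.384
total variance = 6.384 + 2 × 1.474 = 9.332
α (item deleted) = (4/3)·(1 − 6.384/9.332) = 0.421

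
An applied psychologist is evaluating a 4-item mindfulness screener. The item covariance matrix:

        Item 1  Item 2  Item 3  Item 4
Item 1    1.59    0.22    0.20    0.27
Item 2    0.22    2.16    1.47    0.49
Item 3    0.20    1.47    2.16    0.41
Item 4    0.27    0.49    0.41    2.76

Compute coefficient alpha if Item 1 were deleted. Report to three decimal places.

Remaining items: Item 2, Item 3, Item 4 (k = 3).
sum of item variances = 2.16 + 2.16 + 2.76 = 7.08
Var(T) = 7.08 + 2 × 2.37 = 11.82
α (item deleted) = (3/2)·(1 − 7.08/11.82) = 0.602

α = 0.602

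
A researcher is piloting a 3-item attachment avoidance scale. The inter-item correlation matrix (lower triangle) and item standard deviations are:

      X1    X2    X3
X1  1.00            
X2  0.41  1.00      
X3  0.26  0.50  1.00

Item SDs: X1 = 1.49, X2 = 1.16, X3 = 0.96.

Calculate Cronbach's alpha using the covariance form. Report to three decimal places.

Σσ²ᵢ = 1.49² + 1.16² + 0.96² = 4.4873
Covariances σ_ij = r_ij · s_i · s_j:
  σ(X1,X2) = 0.41 × 1.49 × 1.16 = 0.7086
  σ(X1,X3) = 0.26 × 1.49 × 0.96 = 0.3719
  σ(X2,X3) = 0.50 × 1.16 × 0.96 = 0.5568
σ²_T = Σσ²ᵢ + 2·Σσ_ij = 4.4873 + 2 × 1.6373 = 7.7619
α = (3/2)·(1 − 4.4873/7.7619) = 0.633

Cronbach's alpha = 0.633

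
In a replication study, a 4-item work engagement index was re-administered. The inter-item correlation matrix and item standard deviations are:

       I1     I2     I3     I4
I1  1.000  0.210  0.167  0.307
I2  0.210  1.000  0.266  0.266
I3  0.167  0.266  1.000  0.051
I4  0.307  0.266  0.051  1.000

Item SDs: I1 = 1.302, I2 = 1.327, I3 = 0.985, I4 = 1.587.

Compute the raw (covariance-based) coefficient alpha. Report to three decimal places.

α = 0.517

Σσ²ᵢ = 1.302² + 1.327² + 0.985² + 1.587² = 6.9449
Covariances σ_ij = r_ij · s_i · s_j:
  σ(I1,I2) = 0.210 × 1.302 × 1.327 = 0.3628
  σ(I1,I3) = 0.167 × 1.302 × 0.985 = 0.2142
  σ(I1,I4) = 0.307 × 1.302 × 1.587 = 0.6343
  σ(I2,I3) = 0.266 × 1.327 × 0.985 = 0.3477
  σ(I2,I4) = 0.266 × 1.327 × 1.587 = 0.5602
  σ(I3,I4) = 0.051 × 0.985 × 1.587 = 0.0797
σ²_T = Σσ²ᵢ + 2·Σσ_ij = 6.9449 + 2 × 2.1989 = 11.3427
α = (4/3)·(1 − 6.9449/11.3427) = 0.517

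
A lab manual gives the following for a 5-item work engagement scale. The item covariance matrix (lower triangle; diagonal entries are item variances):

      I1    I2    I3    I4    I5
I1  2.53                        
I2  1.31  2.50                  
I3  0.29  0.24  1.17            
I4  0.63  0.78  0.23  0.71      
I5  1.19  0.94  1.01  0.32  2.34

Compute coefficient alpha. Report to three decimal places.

α = 0.750

Σσ²ᵢ = 2.53 + 2.50 + 1.17 + 0.71 + 2.34 = 9.25
Sum of off-diagonal covariances = 6.94
Var(T) = 9.25 + 2 × 6.94 = 23.13
α = (k/(k−1))·(1 − Σσ²ᵢ/Var(T)) = (5/4)·(1 − 9.25/23.13) = 0.750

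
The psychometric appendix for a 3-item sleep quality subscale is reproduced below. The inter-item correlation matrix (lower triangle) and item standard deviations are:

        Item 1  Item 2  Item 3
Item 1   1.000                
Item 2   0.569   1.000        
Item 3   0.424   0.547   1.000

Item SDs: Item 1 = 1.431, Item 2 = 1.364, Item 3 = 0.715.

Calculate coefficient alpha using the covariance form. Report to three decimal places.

α = 0.727

Σσ²ᵢ = 1.431² + 1.364² + 0.715² = 4.4195
Covariances σ_ij = r_ij · s_i · s_j:
  σ(Item 1,Item 2) = 0.569 × 1.431 × 1.364 = 1.1106
  σ(Item 1,Item 3) = 0.424 × 1.431 × 0.715 = 0.4338
  σ(Item 2,Item 3) = 0.547 × 1.364 × 0.715 = 0.5335
σ²_T = Σσ²ᵢ + 2·Σσ_ij = 4.4195 + 2 × 2.0779 = 8.5753
α = (3/2)·(1 − 4.4195/8.5753) = 0.727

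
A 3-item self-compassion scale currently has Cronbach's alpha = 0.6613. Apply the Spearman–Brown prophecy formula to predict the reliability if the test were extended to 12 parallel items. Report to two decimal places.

Length factor m = 12/3 = 4.0000
α' = m·α / (1 + (m−1)·α)
   = 12/3 × 0.6613 / (1 + (12/3 − 1) × 0.6613)
   = 2.6452 / 2.9839 = 0.89

predicted reliability = 0.89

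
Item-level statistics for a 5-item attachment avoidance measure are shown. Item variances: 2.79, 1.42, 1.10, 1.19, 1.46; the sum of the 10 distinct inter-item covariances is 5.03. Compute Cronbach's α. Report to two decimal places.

Cronbach's α = 0.70

sum of item variances = 2.79 + 1.42 + 1.10 + 1.19 + 1.46 = 7.96
Sum of distinct covariances = 5.03
Var(T) = sum of item variances + 2·Σcov = 7.96 + 2 × 5.03 = 18.02
α = (5/4)·(1 − 7.96/18.02) = 0.70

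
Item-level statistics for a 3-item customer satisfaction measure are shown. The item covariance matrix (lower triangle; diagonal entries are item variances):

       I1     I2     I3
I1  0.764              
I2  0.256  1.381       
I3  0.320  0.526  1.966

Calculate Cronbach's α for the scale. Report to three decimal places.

sum of item variances = 0.764 + 1.381 + 1.966 = 4.111
Sum of the distinct covariances = 1.102
total variance = 4.111 + 2 × 1.102 = 6.315
α = (k/(k−1))·(1 − sum of item variances/total variance) = (3/2)·(1 − 4.111/6.315) = 0.524

Cronbach's α = 0.524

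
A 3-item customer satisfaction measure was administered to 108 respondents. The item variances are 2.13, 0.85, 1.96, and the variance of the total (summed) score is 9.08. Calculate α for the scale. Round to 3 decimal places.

α = 0.684

Σσ²ᵢ = 2.13 + 0.85 + 1.96 = 4.94
α = (k/(k−1))·(1 − Σσ²ᵢ/Var(T)) = (3/2)·(1 − 4.94/9.08) = 0.684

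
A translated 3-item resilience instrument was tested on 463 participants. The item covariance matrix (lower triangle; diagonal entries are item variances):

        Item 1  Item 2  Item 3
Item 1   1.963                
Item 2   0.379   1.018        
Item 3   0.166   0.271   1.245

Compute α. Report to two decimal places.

α = 0.42

ΣVar(i) = 1.963 + 1.018 + 1.245 = 4.226
Sum of off-diagonal covariances = 0.816
total variance = 4.226 + 2 × 0.816 = 5.858
α = (k/(k−1))·(1 − ΣVar(i)/total variance) = (3/2)·(1 − 4.226/5.858) = 0.42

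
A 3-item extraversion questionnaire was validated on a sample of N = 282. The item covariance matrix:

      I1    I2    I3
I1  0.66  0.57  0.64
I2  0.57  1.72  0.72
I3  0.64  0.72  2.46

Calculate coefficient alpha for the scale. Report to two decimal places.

ΣVar(i) = 0.66 + 1.72 + 2.46 = 4.84
Sum of off-diagonal covariances = 1.93
Var(T) = 4.84 + 2 × 1.93 = 8.70
α = (k/(k−1))·(1 − ΣVar(i)/Var(T)) = (3/2)·(1 − 4.84/8.70) = 0.67

coefficient alpha = 0.67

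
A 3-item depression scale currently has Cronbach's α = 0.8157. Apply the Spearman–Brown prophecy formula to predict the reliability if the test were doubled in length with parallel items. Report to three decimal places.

predicted reliability = 0.898

Length factor m = 2
α' = m·α / (1 + (m−1)·α)
   = 2 × 0.8157 / (1 + (2 − 1) × 0.8157)
   = 1.6314 / 1.8157 = 0.898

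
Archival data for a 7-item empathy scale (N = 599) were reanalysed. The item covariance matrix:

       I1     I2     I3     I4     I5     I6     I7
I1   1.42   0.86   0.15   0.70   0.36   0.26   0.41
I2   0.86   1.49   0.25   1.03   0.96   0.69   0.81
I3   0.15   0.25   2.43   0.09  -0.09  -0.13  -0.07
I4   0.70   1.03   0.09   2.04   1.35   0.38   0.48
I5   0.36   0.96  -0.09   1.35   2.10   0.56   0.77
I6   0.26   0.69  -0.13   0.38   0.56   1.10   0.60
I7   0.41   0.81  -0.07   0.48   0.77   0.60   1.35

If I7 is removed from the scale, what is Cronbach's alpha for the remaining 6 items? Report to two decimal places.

Remaining items: I1, I2, I3, I4, I5, I6 (k = 6).
Σσ²ᵢ = 1.42 + 1.49 + 2.43 + 2.04 + 2.10 + 1.10 = 10.58
total variance = 10.58 + 2 × 7.42 = 25.42
α (item deleted) = (6/5)·(1 − 10.58/25.42) = 0.70

Cronbach's alpha = 0.70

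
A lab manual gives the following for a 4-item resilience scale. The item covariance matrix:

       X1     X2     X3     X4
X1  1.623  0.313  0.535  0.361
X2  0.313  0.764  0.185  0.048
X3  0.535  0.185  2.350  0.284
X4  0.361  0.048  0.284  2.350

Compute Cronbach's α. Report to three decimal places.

Σσ²ᵢ = 1.623 + 0.764 + 2.350 + 2.350 = 7.087
Sum of off-diagonal covariances = 1.726
σ²_T = 7.087 + 2 × 1.726 = 10.539
α = (k/(k−1))·(1 − Σσ²ᵢ/σ²_T) = (4/3)·(1 − 7.087/10.539) = 0.437

Cronbach's α = 0.437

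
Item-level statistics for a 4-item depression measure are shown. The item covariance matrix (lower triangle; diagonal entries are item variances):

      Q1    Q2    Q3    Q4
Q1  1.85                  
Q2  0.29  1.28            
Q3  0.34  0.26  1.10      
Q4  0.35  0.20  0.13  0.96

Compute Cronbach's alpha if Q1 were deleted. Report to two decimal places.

Remaining items: Q2, Q3, Q4 (k = 3).
sum of item variances = 1.28 + 1.10 + 0.96 = 3.34
Var(T) = 3.34 + 2 × 0.59 = 4.52
α (item deleted) = (3/2)·(1 − 3.34/4.52) = 0.39

α = 0.39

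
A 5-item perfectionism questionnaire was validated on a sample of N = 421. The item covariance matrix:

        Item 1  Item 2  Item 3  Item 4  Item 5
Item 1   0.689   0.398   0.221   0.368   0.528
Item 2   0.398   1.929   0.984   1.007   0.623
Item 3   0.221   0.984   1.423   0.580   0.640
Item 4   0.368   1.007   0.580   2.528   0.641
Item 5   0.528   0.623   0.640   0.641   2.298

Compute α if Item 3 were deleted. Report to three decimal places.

Remaining items: Item 1, Item 2, Item 4, Item 5 (k = 4).
Σσ²ᵢ = 0.689 + 1.929 + 2.528 + 2.298 = 7.444
σ²_total = 7.444 + 2 × 3.565 = 14.574
α (item deleted) = (4/3)·(1 − 7.444/14.574) = 0.652

α = 0.652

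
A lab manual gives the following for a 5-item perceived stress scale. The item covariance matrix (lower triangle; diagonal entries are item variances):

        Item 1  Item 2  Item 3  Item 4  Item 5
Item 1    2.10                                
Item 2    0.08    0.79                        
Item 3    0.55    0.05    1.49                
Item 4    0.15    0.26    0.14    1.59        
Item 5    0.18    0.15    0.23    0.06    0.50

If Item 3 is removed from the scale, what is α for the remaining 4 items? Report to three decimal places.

Remaining items: Item 1, Item 2, Item 4, Item 5 (k = 4).
Σσ²ᵢ = 2.10 + 0.79 + 1.59 + 0.50 = 4.98
σ²_T = 4.98 + 2 × 0.88 = 6.74
α (item deleted) = (4/3)·(1 − 4.98/6.74) = 0.348

α = 0.348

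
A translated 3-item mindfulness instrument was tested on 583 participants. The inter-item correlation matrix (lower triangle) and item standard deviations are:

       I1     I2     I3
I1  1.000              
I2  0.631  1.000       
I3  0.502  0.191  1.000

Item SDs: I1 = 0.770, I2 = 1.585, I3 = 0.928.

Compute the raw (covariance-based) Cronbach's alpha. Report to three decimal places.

Σσ²ᵢ = 0.770² + 1.585² + 0.928² = 3.9663
Covariances σ_ij = r_ij · s_i · s_j:
  σ(I1,I2) = 0.631 × 0.770 × 1.585 = 0.7701
  σ(I1,I3) = 0.502 × 0.770 × 0.928 = 0.3587
  σ(I2,I3) = 0.191 × 1.585 × 0.928 = 0.2809
σ²_T = Σσ²ᵢ + 2·Σσ_ij = 3.9663 + 2 × 1.4097 = 6.7857
α = (3/2)·(1 − 3.9663/6.7857) = 0.623

α = 0.623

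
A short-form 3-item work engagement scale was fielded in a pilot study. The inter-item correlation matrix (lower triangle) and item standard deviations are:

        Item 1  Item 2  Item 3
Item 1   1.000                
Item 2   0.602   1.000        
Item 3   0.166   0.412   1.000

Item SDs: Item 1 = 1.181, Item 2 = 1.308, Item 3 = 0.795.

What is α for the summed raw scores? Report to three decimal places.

α = 0.671

Σσ²ᵢ = 1.181² + 1.308² + 0.795² = 3.7376
Covariances σ_ij = r_ij · s_i · s_j:
  σ(Item 1,Item 2) = 0.602 × 1.181 × 1.308 = 0.9299
  σ(Item 1,Item 3) = 0.166 × 1.181 × 0.795 = 0.1559
  σ(Item 2,Item 3) = 0.412 × 1.308 × 0.795 = 0.4284
σ²_T = Σσ²ᵢ + 2·Σσ_ij = 3.7376 + 2 × 1.5142 = 6.7660
α = (3/2)·(1 − 3.7376/6.7660) = 0.671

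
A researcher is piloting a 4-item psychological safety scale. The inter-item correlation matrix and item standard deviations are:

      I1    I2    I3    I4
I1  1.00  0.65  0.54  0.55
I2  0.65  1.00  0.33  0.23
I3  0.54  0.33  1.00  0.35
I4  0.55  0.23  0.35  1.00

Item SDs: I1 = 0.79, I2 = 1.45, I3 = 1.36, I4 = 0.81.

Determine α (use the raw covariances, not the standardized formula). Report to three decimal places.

Σσ²ᵢ = 0.79² + 1.45² + 1.36² + 0.81² = 5.2323
Covariances σ_ij = r_ij · s_i · s_j:
  σ(I1,I2) = 0.65 × 0.79 × 1.45 = 0.7446
  σ(I1,I3) = 0.54 × 0.79 × 1.36 = 0.5802
  σ(I1,I4) = 0.55 × 0.79 × 0.81 = 0.3519
  σ(I2,I3) = 0.33 × 1.45 × 1.36 = 0.6508
  σ(I2,I4) = 0.23 × 1.45 × 0.81 = 0.2701
  σ(I3,I4) = 0.35 × 1.36 × 0.81 = 0.3856
σ²_T = Σσ²ᵢ + 2·Σσ_ij = 5.2323 + 2 × 2.9832 = 11.1987
α = (4/3)·(1 − 5.2323/11.1987) = 0.710

α = 0.710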